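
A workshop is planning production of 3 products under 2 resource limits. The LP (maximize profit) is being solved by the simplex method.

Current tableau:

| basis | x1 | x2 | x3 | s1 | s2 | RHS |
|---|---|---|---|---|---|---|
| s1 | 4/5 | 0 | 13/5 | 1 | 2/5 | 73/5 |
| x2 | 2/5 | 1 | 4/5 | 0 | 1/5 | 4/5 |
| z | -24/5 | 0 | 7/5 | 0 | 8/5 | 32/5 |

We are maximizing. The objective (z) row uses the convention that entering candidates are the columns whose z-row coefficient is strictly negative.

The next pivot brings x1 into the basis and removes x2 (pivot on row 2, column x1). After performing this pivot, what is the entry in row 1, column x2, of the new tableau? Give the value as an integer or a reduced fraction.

-2

Pivot element is row 2, column x1: 2/5.
Normalize row 2: new (row 2, x2) = 1/(2/5) = 5/2.
row 1 ← row 1 − (4/5)·(new row 2): 0 − (4/5)·(5/2) = -2.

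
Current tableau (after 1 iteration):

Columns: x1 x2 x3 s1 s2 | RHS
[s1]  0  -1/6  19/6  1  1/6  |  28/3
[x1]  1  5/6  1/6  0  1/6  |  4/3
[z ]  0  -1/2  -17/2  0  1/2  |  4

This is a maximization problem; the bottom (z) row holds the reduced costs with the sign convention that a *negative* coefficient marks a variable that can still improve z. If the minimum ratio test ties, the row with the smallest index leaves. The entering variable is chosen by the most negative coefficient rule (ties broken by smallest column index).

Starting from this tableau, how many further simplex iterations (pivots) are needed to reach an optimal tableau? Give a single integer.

2

pivot: x3 in, s1 out → z = 552/19
pivot: x2 in, x1 out → z = 30
No improving column remains; optimal.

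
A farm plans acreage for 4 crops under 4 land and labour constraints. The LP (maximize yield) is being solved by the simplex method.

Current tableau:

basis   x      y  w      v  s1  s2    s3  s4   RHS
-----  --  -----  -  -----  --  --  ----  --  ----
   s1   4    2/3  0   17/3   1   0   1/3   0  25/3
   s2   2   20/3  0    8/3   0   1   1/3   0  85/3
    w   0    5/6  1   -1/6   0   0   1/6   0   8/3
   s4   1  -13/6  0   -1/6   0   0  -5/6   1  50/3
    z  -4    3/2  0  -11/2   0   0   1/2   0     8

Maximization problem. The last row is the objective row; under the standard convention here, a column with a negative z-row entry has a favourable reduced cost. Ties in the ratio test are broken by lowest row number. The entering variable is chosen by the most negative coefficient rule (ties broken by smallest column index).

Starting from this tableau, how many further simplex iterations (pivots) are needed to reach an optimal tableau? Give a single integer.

2

pivot: v in, s1 out → z = 547/34
pivot: x in, v out → z = 49/3
No improving column remains; optimal.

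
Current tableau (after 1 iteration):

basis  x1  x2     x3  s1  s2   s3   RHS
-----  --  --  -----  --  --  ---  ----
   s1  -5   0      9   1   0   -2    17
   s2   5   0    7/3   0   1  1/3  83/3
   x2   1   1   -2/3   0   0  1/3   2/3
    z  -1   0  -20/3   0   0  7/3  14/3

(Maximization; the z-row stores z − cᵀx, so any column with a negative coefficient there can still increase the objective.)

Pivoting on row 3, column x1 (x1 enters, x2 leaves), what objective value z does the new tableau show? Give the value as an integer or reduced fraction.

16/3

Minimum ratio for x1: (2/3)/1 = 2/3.
z changes by −(z-row coeff of x1)·ratio = −(-1)·(2/3) = 2/3.
New z = 14/3 + (2/3) = 16/3.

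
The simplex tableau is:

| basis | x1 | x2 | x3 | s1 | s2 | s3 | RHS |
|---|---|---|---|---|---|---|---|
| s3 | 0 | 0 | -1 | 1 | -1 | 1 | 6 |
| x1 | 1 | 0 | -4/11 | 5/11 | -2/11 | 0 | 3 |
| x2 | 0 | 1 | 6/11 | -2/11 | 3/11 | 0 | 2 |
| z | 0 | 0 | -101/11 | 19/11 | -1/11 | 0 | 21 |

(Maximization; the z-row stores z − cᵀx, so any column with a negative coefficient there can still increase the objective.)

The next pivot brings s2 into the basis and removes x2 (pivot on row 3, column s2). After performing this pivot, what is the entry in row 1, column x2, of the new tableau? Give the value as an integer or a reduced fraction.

11/3

Pivot element is row 3, column s2: 3/11.
Normalize row 3: new (row 3, x2) = 1/(3/11) = 11/3.
row 1 ← row 1 − (-1)·(new row 3): 0 − (-1)·(11/3) = 11/3.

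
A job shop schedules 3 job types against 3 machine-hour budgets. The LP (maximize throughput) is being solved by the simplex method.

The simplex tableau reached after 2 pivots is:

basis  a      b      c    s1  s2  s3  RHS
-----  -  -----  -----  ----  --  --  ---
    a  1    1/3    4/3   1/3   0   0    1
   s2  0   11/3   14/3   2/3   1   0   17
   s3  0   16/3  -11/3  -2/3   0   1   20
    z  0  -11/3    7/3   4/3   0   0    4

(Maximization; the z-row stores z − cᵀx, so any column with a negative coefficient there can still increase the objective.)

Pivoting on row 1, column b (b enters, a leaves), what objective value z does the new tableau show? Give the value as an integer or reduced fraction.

15

Minimum ratio for b: 1/(1/3) = 3.
z changes by −(z-row coeff of b)·ratio = −(-11/3)·3 = 11.
New z = 4 + 11 = 15.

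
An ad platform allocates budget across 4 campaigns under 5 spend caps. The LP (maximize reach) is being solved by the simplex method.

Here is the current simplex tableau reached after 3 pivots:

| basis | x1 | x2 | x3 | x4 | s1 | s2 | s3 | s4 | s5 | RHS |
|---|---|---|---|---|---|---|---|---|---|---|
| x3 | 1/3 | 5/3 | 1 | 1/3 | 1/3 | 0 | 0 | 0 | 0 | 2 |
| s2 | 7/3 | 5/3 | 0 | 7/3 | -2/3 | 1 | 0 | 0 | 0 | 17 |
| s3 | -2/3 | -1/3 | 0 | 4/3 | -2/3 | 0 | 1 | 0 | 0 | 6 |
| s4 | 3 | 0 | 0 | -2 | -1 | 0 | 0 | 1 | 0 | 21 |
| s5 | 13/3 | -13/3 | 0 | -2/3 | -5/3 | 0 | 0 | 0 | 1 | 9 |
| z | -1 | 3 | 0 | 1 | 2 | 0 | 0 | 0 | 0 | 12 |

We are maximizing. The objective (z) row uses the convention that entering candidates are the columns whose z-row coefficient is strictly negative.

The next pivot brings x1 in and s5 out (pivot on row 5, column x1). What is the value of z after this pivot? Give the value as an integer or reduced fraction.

183/13

Minimum ratio for x1: 9/(13/3) = 27/13.
z changes by −(z-row coeff of x1)·ratio = −(-1)·(27/13) = 27/13.
New z = 12 + (27/13) = 183/13.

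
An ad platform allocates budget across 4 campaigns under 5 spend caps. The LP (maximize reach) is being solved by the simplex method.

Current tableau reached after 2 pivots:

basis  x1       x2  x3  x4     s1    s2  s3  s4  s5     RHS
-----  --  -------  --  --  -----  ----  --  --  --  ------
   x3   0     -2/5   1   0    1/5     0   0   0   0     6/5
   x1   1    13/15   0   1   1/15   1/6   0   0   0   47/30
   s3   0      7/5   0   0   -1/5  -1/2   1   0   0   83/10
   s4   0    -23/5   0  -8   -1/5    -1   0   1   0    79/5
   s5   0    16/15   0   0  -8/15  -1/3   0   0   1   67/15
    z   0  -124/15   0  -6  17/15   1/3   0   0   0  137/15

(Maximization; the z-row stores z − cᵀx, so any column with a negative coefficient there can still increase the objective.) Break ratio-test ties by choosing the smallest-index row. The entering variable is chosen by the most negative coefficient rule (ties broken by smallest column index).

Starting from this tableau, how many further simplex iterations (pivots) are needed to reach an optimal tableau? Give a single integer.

pivot: x2 in, x1 out → z = 313/13
No improving column remains; optimal.

1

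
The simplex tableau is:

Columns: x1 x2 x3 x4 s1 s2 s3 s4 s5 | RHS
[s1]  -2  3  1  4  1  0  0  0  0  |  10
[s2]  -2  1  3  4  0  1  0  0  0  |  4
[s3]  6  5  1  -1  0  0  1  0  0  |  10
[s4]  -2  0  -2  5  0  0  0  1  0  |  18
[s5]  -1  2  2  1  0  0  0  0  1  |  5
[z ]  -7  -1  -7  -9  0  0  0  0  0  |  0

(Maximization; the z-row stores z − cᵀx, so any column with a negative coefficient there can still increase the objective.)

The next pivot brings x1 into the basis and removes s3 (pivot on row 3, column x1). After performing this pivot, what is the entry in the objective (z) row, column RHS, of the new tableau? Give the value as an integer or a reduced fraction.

35/3

Pivot element is row 3, column x1: 6.
Normalize row 3: new (row 3, RHS) = 10/6 = 5/3.
z-row ← z-row − (-7)·(new row 3): 0 − (-7)·(5/3) = 35/3.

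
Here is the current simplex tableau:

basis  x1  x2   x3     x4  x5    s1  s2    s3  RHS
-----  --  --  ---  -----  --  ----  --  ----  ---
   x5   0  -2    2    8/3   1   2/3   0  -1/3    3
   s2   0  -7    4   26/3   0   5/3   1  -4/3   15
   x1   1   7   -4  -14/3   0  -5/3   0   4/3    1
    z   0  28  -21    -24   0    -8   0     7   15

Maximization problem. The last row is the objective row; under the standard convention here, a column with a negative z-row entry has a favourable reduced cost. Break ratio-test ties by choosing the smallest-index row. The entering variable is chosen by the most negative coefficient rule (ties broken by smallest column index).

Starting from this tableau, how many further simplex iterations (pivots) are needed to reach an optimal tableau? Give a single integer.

pivot: x4 in, x5 out → z = 42
pivot: x3 in, x4 out → z = 93/2
pivot: s1 in, x3 out → z = 51
No improving column remains; optimal.

3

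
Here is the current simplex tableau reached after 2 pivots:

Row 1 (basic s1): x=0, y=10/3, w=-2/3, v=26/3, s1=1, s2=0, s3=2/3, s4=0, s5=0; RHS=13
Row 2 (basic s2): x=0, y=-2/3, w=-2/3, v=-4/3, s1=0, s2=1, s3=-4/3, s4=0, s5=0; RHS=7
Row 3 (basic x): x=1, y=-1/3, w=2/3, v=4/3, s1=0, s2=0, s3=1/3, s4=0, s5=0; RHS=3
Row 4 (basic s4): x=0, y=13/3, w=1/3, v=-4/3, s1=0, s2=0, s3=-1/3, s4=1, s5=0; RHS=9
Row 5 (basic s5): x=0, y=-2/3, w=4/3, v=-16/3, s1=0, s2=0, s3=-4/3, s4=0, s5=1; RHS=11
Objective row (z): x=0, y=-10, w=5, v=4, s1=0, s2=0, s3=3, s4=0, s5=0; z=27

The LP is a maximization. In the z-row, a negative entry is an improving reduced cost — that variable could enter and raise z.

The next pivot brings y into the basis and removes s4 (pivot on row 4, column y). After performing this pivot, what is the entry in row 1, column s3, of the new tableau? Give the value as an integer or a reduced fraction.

Pivot element is row 4, column y: 13/3.
Normalize row 4: new (row 4, s3) = (-1/3)/(13/3) = -1/13.
row 1 ← row 1 − (10/3)·(new row 4): 2/3 − (10/3)·(-1/13) = 12/13.

12/13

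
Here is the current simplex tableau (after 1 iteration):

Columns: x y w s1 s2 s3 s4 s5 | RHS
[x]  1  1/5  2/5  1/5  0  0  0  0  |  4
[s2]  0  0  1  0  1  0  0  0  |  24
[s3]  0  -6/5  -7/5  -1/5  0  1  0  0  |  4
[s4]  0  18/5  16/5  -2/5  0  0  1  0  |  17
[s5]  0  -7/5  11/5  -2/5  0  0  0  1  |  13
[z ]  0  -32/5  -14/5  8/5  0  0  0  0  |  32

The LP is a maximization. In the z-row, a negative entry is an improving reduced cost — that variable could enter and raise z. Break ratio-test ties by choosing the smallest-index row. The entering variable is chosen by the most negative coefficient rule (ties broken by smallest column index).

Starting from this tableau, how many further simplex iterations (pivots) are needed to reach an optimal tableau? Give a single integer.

pivot: y in, s4 out → z = 560/9
No improving column remains; optimal.

1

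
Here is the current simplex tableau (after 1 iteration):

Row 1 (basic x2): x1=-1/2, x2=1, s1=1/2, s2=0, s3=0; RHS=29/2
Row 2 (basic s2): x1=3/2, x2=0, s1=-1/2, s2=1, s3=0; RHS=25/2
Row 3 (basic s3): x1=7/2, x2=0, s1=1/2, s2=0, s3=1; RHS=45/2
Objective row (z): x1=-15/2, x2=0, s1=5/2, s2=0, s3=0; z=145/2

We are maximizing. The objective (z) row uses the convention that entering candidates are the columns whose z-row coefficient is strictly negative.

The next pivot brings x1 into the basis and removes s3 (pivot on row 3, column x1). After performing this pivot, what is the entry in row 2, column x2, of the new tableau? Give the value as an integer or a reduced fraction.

Pivot element is row 3, column x1: 7/2.
Normalize row 3: new (row 3, x2) = 0/(7/2) = 0.
row 2 ← row 2 − (3/2)·(new row 3): 0 − (3/2)·0 = 0.

0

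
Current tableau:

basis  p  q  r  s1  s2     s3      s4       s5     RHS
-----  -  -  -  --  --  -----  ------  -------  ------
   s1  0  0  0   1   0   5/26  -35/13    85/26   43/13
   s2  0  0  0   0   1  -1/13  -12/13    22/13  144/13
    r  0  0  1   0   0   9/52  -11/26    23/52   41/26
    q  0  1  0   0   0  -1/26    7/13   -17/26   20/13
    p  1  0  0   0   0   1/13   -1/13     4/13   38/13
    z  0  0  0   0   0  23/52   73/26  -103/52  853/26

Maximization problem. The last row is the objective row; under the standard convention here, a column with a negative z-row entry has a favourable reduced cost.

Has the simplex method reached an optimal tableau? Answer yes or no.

Column s5 has objective-row coefficient -103/52, which is negative; an improving pivot exists, so not yet optimal.

no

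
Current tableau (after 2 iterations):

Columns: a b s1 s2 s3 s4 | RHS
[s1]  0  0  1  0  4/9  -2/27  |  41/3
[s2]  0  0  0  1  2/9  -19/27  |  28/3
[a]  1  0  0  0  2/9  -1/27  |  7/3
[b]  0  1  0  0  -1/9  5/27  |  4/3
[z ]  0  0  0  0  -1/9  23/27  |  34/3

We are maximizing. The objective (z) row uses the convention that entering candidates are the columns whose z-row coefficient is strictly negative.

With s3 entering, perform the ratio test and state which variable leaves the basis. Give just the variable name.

Ratios: row 1 (s1): (41/3)/(4/9) = 123/4; row 2 (s2): (28/3)/(2/9) = 42; row 3 (a): (7/3)/(2/9) = 21/2; row 4 (b): entry -1/9 ≤ 0, skip.
Minimum ratio 21/2 is in the a row, so a leaves.

a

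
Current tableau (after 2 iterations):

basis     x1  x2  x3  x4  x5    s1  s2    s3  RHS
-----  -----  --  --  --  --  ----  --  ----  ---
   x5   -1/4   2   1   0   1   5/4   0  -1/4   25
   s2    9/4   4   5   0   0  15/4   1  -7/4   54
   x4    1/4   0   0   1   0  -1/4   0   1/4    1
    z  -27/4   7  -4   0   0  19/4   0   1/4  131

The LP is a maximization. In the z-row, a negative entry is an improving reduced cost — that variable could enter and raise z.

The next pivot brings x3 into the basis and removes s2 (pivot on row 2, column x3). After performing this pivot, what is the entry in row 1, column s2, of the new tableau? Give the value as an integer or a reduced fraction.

-1/5

Pivot element is row 2, column x3: 5.
Normalize row 2: new (row 2, s2) = 1/5 = 1/5.
row 1 ← row 1 − 1·(new row 2): 0 − 1·(1/5) = -1/5.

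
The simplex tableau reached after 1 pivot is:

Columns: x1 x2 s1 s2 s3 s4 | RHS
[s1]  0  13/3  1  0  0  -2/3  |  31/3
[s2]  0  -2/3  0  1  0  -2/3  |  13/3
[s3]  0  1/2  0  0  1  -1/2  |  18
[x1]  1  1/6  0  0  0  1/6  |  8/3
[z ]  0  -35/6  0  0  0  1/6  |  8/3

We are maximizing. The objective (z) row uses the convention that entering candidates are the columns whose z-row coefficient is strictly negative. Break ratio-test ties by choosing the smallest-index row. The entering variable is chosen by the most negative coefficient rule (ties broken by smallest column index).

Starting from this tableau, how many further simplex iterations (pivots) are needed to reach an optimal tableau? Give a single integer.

2

pivot: x2 in, s1 out → z = 431/26
pivot: s4 in, x1 out → z = 126/5
No improving column remains; optimal.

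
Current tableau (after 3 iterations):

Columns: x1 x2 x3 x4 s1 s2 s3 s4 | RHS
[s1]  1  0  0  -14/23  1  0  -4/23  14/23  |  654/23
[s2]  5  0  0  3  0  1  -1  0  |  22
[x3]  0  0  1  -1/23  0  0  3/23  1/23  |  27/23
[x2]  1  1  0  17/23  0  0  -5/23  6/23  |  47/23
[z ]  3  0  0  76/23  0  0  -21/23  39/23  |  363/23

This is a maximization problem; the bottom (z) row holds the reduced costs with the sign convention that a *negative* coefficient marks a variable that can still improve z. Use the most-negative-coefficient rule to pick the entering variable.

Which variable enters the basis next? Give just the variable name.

Objective-row coefficients: x1: 3, x2: 0, x3: 0, x4: 76/23, s1: 0, s2: 0, s3: -21/23, s4: 39/23.
The most negative is -21/23 in column s3, so s3 enters.

s3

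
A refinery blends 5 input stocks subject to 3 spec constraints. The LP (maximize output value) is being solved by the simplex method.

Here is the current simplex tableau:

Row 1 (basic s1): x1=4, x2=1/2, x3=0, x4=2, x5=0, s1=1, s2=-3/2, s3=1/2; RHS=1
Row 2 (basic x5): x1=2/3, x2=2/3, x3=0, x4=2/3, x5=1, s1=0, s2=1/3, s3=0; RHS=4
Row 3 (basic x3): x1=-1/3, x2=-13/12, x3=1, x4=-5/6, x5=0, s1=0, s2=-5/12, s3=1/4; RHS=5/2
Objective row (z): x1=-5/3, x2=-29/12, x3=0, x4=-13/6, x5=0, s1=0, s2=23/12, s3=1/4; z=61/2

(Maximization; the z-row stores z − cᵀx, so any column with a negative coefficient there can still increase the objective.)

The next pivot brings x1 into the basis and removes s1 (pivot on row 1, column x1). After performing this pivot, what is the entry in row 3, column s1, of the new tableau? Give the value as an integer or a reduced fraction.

1/12

Pivot element is row 1, column x1: 4.
Normalize row 1: new (row 1, s1) = 1/4 = 1/4.
row 3 ← row 3 − (-1/3)·(new row 1): 0 − (-1/3)·(1/4) = 1/12.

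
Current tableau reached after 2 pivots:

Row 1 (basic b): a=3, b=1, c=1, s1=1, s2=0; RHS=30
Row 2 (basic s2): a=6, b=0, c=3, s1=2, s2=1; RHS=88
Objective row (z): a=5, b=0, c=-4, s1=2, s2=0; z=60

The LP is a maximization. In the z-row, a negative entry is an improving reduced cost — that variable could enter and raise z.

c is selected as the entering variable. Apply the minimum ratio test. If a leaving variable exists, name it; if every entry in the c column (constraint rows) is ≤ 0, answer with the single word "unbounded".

Ratios: row 1 (b): 30/1 = 30; row 2 (s2): 88/3 = 88/3.
Minimum ratio is in the s2 row, so s2 leaves.

s2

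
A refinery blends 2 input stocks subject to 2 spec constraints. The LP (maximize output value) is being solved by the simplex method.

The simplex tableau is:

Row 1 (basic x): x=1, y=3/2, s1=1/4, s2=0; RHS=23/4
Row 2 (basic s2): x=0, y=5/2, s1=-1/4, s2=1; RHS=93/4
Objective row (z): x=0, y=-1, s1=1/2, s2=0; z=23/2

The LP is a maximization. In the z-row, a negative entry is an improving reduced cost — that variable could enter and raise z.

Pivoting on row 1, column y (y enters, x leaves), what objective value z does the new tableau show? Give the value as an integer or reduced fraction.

Minimum ratio for y: (23/4)/(3/2) = 23/6.
z changes by −(z-row coeff of y)·ratio = −(-1)·(23/6) = 23/6.
New z = 23/2 + (23/6) = 46/3.

46/3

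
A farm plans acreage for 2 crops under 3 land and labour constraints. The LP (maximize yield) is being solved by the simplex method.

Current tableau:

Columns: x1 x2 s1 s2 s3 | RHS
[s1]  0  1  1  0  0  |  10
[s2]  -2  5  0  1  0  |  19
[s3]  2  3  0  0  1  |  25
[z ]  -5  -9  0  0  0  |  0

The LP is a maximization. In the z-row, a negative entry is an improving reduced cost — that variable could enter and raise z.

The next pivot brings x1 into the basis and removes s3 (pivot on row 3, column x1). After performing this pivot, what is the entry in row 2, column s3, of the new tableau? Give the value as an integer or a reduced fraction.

1

Pivot element is row 3, column x1: 2.
Normalize row 3: new (row 3, s3) = 1/2 = 1/2.
row 2 ← row 2 − (-2)·(new row 3): 0 − (-2)·(1/2) = 1.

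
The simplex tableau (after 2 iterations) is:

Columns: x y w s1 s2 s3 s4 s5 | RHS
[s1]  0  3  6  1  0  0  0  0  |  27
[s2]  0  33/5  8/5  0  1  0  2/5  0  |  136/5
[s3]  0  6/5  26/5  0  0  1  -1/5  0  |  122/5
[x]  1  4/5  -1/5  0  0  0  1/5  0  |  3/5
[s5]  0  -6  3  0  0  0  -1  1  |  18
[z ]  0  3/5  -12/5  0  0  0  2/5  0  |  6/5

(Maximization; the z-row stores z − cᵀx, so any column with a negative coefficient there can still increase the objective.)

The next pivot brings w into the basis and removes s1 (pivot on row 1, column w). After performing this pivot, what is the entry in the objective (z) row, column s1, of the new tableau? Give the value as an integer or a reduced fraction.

Pivot element is row 1, column w: 6.
Normalize row 1: new (row 1, s1) = 1/6 = 1/6.
z-row ← z-row − (-12/5)·(new row 1): 0 − (-12/5)·(1/6) = 2/5.

2/5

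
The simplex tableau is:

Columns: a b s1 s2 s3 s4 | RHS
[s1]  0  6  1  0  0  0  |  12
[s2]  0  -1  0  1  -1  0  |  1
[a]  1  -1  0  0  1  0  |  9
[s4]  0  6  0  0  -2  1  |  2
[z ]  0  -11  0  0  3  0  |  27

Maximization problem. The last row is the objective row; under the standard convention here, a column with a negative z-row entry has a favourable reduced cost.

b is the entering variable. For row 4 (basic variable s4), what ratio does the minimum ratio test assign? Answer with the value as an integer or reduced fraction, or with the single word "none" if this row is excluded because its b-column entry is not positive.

1/3

Ratio = RHS / (b entry) = 2 / 6 = 1/3.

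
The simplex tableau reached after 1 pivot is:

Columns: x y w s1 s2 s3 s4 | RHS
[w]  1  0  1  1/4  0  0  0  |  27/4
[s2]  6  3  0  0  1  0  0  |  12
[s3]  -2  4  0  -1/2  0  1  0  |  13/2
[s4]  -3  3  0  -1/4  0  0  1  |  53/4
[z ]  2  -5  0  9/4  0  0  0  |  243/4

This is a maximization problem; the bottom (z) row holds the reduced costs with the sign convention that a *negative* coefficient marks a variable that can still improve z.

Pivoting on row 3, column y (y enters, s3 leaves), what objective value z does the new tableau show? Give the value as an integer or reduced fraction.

551/8

Minimum ratio for y: (13/2)/4 = 13/8.
z changes by −(z-row coeff of y)·ratio = −(-5)·(13/8) = 65/8.
New z = 243/4 + (65/8) = 551/8.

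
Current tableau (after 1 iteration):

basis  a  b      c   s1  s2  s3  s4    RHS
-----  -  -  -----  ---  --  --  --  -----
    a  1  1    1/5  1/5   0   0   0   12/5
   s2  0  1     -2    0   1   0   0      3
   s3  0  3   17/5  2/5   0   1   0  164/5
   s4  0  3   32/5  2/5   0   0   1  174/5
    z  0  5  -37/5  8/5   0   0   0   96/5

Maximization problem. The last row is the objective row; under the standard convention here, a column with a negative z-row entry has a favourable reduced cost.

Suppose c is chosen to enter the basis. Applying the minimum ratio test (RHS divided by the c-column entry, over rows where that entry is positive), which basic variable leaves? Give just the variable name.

Ratios: row 1 (a): (12/5)/(1/5) = 12; row 2 (s2): entry -2 ≤ 0, skip; row 3 (s3): (164/5)/(17/5) = 164/17; row 4 (s4): (174/5)/(32/5) = 87/16.
Minimum ratio 87/16 is in the s4 row, so s4 leaves.

s4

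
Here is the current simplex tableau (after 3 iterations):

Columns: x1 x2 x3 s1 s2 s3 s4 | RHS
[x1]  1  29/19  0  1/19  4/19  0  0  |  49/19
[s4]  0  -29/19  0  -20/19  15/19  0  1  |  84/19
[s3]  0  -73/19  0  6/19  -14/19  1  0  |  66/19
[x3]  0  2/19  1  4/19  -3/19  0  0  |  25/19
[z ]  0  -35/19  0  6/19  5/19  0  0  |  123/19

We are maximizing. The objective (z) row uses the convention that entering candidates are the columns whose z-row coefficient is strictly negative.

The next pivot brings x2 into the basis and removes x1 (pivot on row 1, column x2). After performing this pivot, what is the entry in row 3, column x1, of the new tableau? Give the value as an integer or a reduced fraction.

73/29

Pivot element is row 1, column x2: 29/19.
Normalize row 1: new (row 1, x1) = 1/(29/19) = 19/29.
row 3 ← row 3 − (-73/19)·(new row 1): 0 − (-73/19)·(19/29) = 73/29.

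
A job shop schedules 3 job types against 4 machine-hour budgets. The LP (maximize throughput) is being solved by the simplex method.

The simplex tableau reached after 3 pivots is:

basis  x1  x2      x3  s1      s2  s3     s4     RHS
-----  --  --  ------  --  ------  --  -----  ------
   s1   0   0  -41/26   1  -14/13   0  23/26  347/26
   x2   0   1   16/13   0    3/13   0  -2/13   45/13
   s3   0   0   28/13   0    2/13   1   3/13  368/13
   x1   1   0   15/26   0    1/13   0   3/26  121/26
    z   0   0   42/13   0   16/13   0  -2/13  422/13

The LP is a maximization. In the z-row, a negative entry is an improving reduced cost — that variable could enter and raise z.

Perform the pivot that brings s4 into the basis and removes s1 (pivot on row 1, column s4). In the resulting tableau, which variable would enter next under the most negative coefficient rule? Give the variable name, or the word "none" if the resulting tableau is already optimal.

Pivot element 23/26. New z-row = old z-row − (-2/13)·(row 1/(23/26)).
Updated z-row coefficients: x1: 0, x2: 0, x3: 68/23, s1: 4/23, s2: 24/23, s3: 0, s4: 0.
No coefficient is strictly negative; the tableau after this pivot is optimal.

none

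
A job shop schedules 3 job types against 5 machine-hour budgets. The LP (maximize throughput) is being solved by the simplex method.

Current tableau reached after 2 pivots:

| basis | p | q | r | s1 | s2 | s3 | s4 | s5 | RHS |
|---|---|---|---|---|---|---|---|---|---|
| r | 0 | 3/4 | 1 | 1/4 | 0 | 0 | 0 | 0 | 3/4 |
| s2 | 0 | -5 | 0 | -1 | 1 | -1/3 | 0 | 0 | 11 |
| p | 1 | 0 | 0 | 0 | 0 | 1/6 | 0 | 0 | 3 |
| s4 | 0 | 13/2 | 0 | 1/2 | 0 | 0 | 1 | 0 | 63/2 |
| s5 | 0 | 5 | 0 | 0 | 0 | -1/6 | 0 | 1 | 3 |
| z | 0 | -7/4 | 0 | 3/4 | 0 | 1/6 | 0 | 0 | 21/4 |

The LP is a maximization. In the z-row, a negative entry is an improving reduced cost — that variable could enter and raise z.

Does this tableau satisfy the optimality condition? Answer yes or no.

Column q has objective-row coefficient -7/4, which is negative; an improving pivot exists, so not yet optimal.

no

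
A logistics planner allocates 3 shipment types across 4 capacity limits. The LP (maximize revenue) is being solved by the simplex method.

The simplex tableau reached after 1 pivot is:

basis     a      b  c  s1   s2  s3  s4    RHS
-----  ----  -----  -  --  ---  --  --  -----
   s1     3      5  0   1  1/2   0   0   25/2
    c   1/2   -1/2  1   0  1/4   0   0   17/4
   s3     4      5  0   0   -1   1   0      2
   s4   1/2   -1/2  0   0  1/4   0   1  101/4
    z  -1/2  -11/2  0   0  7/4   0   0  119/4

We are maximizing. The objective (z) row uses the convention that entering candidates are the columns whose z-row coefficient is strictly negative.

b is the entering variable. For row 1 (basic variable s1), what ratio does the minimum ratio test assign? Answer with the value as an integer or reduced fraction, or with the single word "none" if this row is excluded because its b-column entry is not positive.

5/2

Ratio = RHS / (b entry) = (25/2) / 5 = 5/2.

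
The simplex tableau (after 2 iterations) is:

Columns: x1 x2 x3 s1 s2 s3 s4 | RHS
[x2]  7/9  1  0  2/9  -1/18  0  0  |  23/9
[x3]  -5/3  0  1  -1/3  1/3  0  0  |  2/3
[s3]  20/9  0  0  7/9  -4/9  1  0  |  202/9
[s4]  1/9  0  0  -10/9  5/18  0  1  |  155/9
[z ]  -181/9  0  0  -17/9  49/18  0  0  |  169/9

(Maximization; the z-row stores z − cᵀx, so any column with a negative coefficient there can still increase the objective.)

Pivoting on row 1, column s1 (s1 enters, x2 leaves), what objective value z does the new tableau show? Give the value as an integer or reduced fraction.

81/2

Minimum ratio for s1: (23/9)/(2/9) = 23/2.
z changes by −(z-row coeff of s1)·ratio = −(-17/9)·(23/2) = 391/18.
New z = 169/9 + (391/18) = 81/2.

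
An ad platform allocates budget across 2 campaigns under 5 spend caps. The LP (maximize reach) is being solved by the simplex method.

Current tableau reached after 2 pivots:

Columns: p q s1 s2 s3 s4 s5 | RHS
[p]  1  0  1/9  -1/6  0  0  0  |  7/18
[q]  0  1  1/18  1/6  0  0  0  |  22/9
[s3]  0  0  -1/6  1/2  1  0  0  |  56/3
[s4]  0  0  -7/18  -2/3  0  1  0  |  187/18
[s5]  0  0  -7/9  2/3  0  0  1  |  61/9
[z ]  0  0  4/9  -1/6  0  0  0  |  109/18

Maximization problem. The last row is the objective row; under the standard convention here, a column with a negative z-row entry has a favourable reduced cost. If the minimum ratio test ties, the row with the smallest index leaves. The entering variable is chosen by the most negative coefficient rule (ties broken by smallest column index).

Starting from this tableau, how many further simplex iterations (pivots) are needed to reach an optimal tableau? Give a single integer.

pivot: s2 in, s5 out → z = 31/4
No improving column remains; optimal.

1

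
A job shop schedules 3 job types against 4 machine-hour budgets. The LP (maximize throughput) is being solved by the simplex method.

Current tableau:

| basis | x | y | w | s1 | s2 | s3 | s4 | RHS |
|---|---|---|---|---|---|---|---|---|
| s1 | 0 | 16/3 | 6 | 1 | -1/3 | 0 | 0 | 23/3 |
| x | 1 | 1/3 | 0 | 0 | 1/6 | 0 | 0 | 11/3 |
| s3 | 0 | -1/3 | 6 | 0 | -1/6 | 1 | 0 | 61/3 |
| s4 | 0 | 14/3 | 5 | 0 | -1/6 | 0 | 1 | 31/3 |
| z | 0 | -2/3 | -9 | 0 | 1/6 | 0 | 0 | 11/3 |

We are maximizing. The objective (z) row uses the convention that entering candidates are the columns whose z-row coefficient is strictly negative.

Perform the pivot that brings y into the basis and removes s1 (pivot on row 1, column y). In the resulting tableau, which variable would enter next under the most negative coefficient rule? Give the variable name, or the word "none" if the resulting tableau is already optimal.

Pivot element 16/3. New z-row = old z-row − (-2/3)·(row 1/(16/3)).
Updated z-row coefficients: x: 0, y: 0, w: -33/4, s1: 1/8, s2: 1/8, s3: 0, s4: 0.
The most negative is -33/4 in column w, so w would enter next.

w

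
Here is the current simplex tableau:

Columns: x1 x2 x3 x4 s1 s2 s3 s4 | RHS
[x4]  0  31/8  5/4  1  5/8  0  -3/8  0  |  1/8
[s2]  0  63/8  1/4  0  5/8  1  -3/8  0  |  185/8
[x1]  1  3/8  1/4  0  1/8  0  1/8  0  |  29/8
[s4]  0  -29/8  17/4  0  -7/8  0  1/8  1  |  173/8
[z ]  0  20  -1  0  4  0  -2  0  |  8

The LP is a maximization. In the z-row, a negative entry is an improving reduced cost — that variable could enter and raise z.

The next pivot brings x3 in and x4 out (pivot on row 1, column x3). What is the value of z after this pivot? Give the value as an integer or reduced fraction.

81/10

Minimum ratio for x3: (1/8)/(5/4) = 1/10.
z changes by −(z-row coeff of x3)·ratio = −(-1)·(1/10) = 1/10.
New z = 8 + (1/10) = 81/10.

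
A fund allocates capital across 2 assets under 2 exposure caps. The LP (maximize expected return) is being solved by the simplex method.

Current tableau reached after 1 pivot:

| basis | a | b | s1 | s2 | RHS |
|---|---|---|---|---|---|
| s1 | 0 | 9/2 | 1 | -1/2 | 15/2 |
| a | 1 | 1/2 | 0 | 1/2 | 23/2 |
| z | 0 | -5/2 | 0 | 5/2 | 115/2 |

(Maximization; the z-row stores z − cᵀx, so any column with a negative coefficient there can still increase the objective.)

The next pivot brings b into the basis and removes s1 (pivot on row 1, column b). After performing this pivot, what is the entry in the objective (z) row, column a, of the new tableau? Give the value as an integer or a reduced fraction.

Pivot element is row 1, column b: 9/2.
Normalize row 1: new (row 1, a) = 0/(9/2) = 0.
z-row ← z-row − (-5/2)·(new row 1): 0 − (-5/2)·0 = 0.

0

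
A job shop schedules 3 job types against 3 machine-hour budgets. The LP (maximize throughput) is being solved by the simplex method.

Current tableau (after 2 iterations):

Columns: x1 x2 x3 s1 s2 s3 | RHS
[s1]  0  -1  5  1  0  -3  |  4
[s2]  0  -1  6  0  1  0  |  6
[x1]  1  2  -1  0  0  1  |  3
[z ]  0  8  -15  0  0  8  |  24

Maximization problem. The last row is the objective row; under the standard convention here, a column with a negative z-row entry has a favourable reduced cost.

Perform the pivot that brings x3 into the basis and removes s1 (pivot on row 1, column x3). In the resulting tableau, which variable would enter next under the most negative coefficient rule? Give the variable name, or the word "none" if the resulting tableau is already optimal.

Pivot element 5. New z-row = old z-row − (-15)·(row 1/5).
Updated z-row coefficients: x1: 0, x2: 5, x3: 0, s1: 3, s2: 0, s3: -1.
The most negative is -1 in column s3, so s3 would enter next.

s3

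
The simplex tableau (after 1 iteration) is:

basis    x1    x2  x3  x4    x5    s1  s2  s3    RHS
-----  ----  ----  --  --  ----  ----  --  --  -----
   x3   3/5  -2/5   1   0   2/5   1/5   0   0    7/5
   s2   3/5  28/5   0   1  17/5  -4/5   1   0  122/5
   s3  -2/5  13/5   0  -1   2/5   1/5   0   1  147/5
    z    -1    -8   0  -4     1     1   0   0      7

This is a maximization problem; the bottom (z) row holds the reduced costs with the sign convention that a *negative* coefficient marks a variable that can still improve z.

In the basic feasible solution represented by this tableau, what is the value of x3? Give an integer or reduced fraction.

x3 is basic (row 1); its value is the RHS of that row: 7/5.

7/5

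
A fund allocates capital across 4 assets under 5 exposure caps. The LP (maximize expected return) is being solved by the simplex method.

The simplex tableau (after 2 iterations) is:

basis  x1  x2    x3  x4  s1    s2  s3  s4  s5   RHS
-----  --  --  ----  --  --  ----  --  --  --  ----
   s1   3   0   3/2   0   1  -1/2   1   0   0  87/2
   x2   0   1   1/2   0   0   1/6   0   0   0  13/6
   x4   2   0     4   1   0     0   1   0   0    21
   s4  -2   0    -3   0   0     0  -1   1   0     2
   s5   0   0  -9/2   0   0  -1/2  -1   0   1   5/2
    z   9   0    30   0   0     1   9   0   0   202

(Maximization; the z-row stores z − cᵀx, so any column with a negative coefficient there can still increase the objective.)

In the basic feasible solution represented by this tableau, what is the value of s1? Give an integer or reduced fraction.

87/2

s1 is basic (row 1); its value is the RHS of that row: 87/2.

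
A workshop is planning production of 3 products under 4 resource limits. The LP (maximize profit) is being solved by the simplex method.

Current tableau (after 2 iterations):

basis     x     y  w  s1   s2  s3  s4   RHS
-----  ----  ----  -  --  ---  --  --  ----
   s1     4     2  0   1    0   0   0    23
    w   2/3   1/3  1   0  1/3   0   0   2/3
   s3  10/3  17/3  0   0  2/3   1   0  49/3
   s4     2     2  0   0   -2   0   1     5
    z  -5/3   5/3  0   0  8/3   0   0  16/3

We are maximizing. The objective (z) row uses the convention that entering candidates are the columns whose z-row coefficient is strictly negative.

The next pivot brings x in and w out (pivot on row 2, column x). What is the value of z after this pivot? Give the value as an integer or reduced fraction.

7

Minimum ratio for x: (2/3)/(2/3) = 1.
z changes by −(z-row coeff of x)·ratio = −(-5/3)·1 = 5/3.
New z = 16/3 + (5/3) = 7.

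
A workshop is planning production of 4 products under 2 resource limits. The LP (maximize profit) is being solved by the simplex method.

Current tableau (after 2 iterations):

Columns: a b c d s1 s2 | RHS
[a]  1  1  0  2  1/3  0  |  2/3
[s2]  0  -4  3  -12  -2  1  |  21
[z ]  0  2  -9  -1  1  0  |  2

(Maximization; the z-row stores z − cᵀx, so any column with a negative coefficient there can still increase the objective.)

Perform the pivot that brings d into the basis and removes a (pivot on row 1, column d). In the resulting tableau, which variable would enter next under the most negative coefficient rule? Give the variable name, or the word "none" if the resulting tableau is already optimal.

c

Pivot element 2. New z-row = old z-row − (-1)·(row 1/2).
Updated z-row coefficients: a: 1/2, b: 5/2, c: -9, d: 0, s1: 7/6, s2: 0.
The most negative is -9 in column c, so c would enter next.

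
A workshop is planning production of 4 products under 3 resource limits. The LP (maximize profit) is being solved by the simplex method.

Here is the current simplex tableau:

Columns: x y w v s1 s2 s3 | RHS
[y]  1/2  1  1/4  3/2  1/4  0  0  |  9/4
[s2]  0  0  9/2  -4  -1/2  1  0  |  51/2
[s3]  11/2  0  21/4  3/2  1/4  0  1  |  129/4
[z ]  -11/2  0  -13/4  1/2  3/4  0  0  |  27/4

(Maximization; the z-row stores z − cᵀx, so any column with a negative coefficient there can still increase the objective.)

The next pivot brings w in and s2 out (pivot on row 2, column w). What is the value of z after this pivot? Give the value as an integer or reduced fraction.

151/6

Minimum ratio for w: (51/2)/(9/2) = 17/3.
z changes by −(z-row coeff of w)·ratio = −(-13/4)·(17/3) = 221/12.
New z = 27/4 + (221/12) = 151/6.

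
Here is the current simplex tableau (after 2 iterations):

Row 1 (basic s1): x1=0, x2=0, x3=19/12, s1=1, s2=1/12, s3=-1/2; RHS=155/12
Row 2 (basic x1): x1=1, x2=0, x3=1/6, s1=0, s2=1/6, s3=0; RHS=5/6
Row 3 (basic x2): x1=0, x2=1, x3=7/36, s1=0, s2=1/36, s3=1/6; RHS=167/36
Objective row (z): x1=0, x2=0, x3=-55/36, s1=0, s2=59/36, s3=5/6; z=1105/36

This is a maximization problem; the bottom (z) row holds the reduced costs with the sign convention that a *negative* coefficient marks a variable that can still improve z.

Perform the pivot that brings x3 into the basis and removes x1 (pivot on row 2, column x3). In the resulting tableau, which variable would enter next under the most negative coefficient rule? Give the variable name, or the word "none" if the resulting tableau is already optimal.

Pivot element 1/6. New z-row = old z-row − (-55/36)·(row 2/(1/6)).
Updated z-row coefficients: x1: 55/6, x2: 0, x3: 0, s1: 0, s2: 19/6, s3: 5/6.
No coefficient is strictly negative; the tableau after this pivot is optimal.

none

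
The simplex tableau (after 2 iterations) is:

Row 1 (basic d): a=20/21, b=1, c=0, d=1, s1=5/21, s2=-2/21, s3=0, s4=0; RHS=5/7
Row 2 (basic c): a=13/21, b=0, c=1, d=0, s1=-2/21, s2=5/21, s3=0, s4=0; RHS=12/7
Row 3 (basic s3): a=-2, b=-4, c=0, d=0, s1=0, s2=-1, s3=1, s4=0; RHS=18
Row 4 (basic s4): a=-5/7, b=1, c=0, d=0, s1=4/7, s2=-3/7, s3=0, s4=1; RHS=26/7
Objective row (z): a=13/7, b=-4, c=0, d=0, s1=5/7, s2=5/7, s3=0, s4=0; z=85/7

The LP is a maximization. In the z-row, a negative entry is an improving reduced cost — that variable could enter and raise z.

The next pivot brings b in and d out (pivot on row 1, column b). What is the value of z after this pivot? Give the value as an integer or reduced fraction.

15

Minimum ratio for b: (5/7)/1 = 5/7.
z changes by −(z-row coeff of b)·ratio = −(-4)·(5/7) = 20/7.
New z = 85/7 + (20/7) = 15.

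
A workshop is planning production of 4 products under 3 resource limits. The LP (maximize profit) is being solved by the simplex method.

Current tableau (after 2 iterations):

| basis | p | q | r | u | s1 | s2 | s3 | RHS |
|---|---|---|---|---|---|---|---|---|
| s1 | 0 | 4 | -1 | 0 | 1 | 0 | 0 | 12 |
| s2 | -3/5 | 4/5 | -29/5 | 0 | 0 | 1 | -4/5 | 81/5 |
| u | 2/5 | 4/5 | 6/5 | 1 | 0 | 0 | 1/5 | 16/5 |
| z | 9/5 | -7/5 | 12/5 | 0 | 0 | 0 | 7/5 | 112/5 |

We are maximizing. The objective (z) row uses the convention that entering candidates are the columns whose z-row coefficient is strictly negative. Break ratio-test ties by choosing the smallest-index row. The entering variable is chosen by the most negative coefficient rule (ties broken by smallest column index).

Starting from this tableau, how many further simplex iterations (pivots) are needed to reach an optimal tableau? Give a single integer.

1

pivot: q in, s1 out → z = 133/5
No improving column remains; optimal.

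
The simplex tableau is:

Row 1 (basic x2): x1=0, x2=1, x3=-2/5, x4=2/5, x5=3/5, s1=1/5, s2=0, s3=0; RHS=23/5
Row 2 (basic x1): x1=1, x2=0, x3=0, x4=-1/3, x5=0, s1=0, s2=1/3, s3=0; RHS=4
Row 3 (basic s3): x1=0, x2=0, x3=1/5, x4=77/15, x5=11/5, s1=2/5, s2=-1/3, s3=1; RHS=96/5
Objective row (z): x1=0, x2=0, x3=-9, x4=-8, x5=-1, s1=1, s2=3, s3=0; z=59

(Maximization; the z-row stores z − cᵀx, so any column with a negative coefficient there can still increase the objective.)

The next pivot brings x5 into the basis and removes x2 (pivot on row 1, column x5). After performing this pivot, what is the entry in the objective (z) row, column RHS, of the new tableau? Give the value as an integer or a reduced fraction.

200/3

Pivot element is row 1, column x5: 3/5.
Normalize row 1: new (row 1, RHS) = (23/5)/(3/5) = 23/3.
z-row ← z-row − (-1)·(new row 1): 59 − (-1)·(23/3) = 200/3.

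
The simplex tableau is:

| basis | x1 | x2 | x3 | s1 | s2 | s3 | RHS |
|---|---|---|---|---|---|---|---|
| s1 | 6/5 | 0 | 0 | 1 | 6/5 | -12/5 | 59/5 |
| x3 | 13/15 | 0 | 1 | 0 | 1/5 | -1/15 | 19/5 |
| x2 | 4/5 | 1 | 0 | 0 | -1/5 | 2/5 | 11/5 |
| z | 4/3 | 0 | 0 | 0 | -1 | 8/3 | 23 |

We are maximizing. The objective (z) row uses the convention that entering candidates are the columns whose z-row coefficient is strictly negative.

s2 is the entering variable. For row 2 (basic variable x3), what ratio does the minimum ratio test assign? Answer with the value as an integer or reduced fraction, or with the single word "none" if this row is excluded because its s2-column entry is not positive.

Ratio = RHS / (s2 entry) = (19/5) / (1/5) = 19.

19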